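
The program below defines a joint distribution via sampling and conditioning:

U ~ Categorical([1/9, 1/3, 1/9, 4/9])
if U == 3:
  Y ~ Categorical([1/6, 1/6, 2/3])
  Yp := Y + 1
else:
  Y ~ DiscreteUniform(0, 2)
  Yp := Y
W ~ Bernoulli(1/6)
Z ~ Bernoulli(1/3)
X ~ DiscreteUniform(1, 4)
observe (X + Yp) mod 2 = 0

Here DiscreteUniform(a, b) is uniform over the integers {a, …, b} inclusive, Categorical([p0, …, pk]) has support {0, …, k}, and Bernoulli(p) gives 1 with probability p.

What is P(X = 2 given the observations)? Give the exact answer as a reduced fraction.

Enumerate traces; 96 have nonzero weight after conditioning:
  (U=0, Y=0, W=0, Z=0, X=2) weight 5/972
  (U=0, Y=0, W=0, Z=0, X=4) weight 5/972
  (U=0, Y=0, W=0, Z=1, X=2) weight 5/1944
  (U=0, Y=0, W=0, Z=1, X=4) weight 5/1944
  (U=0, Y=0, W=1, Z=0, X=2) weight 1/972
  (U=0, Y=0, W=1, Z=0, X=4) weight 1/972
  (U=0, Y=0, W=1, Z=1, X=2) weight 1/1944
  (U=0, Y=0, W=1, Z=1, X=4) weight 1/1944
  (U=0, Y=1, W=0, Z=0, X=1) weight 5/972
  (U=0, Y=1, W=0, Z=0, X=3) weight 5/972
  … 86 more
Group by X:
  weight(X=1) = 5/36
  weight(X=2) = 1/9
  weight(X=3) = 5/36
  weight(X=4) = 1/9
Total weight = 5/36 + 1/9 + 5/36 + 1/9 = 1/2
P(X=1 | obs) = 5/36 / 1/2 = 5/18
P(X=2 | obs) = 1/9 / 1/2 = 2/9
P(X=3 | obs) = 5/36 / 1/2 = 5/18
P(X=4 | obs) = 1/9 / 1/2 = 2/9

P(X = 2 | obs) = 2/9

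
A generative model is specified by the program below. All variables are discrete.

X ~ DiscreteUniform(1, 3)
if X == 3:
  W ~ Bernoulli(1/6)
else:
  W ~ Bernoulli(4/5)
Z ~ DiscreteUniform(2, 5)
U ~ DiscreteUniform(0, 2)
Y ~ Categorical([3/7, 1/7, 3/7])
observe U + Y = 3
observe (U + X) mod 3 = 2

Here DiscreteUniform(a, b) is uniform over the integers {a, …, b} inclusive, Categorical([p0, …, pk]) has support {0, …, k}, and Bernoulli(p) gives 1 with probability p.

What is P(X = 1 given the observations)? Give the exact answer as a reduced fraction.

Enumerate traces; 16 have nonzero weight after conditioning:
  (X=1, W=0, Z=2, U=1, Y=2) weight 1/420
  (X=1, W=0, Z=3, U=1, Y=2) weight 1/420
  (X=1, W=0, Z=4, U=1, Y=2) weight 1/420
  (X=1, W=0, Z=5, U=1, Y=2) weight 1/420
  (X=1, W=1, Z=2, U=1, Y=2) weight 1/105
  (X=1, W=1, Z=3, U=1, Y=2) weight 1/105
  (X=1, W=1, Z=4, U=1, Y=2) weight 1/105
  (X=1, W=1, Z=5, U=1, Y=2) weight 1/105
  (X=3, W=0, Z=2, U=2, Y=1) weight 5/1512
  … 7 more
Group by X:
  weight(X=1) = 1/21
  weight(X=3) = 1/63
Total weight = 1/21 + 1/63 = 4/63
P(X=1 | obs) = 1/21 / 4/63 = 3/4
P(X=3 | obs) = 1/63 / 4/63 = 1/4

P(X = 1 | obs) = 3/4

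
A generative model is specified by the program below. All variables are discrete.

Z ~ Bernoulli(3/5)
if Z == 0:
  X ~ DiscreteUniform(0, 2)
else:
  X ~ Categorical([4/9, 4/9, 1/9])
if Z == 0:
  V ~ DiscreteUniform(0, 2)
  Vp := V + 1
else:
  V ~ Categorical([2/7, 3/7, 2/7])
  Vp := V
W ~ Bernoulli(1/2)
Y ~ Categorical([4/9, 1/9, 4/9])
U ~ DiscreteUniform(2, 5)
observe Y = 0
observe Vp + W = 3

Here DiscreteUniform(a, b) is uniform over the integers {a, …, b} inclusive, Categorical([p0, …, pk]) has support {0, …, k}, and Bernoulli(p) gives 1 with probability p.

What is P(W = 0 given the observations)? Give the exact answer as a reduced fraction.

Enumerate traces; 36 have nonzero weight after conditioning:
  (Z=0, X=0, V=1, W=1, Y=0, U=2) weight 1/405
  (Z=0, X=0, V=1, W=1, Y=0, U=3) weight 1/405
  (Z=0, X=0, V=1, W=1, Y=0, U=4) weight 1/405
  (Z=0, X=0, V=1, W=1, Y=0, U=5) weight 1/405
  (Z=0, X=0, V=2, W=0, Y=0, U=2) weight 1/405
  (Z=0, X=0, V=2, W=0, Y=0, U=3) weight 1/405
  (Z=0, X=0, V=2, W=0, Y=0, U=4) weight 1/405
  (Z=0, X=0, V=2, W=0, Y=0, U=5) weight 1/405
  … 28 more
Group by W:
  weight(W=0) = 4/135
  weight(W=1) = 64/945
Total weight = 4/135 + 64/945 = 92/945
P(W=0 | obs) = 4/135 / 92/945 = 7/23
P(W=1 | obs) = 64/945 / 92/945 = 16/23

P(W = 0 | obs) = 7/23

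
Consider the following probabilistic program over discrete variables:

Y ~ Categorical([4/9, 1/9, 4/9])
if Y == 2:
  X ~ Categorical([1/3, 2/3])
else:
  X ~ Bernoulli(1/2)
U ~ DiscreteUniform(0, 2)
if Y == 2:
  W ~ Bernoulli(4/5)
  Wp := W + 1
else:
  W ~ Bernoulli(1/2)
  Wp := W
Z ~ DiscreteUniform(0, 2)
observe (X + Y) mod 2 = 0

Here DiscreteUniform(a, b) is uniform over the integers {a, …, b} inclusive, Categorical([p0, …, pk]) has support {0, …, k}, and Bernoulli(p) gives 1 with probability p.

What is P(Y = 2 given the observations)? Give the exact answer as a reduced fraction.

Enumerate traces; 54 have nonzero weight after conditioning:
  (Y=0, X=0, U=0, W=0, Z=0) weight 1/81
  (Y=0, X=0, U=0, W=0, Z=1) weight 1/81
  (Y=0, X=0, U=0, W=0, Z=2) weight 1/81
  (Y=0, X=0, U=0, W=1, Z=0) weight 1/81
  (Y=0, X=0, U=0, W=1, Z=1) weight 1/81
  (Y=0, X=0, U=0, W=1, Z=2) weight 1/81
  (Y=0, X=0, U=1, W=0, Z=0) weight 1/81
  (Y=0, X=0, U=1, W=0, Z=1) weight 1/81
  (Y=1, X=1, U=0, W=0, Z=0) weight 1/324
  (Y=2, X=0, U=0, W=0, Z=0) weight 4/1215
  … 44 more
Group by Y:
  weight(Y=0) = 2/9
  weight(Y=1) = 1/18
  weight(Y=2) = 4/27
Total weight = 2/9 + 1/18 + 4/27 = 23/54
P(Y=0 | obs) = 2/9 / 23/54 = 12/23
P(Y=1 | obs) = 1/18 / 23/54 = 3/23
P(Y=2 | obs) = 4/27 / 23/54 = 8/23

P(Y = 2 | obs) = 8/23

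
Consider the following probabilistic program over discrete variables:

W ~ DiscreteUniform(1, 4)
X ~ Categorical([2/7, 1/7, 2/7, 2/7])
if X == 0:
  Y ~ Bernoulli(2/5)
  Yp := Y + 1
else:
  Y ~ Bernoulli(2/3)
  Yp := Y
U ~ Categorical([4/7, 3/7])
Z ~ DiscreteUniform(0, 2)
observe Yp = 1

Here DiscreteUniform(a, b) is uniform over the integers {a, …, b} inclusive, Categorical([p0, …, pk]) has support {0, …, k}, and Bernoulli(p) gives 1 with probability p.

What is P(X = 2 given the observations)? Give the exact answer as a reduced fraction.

Enumerate traces; 96 have nonzero weight after conditioning:
  (W=1, X=0, Y=0, U=0, Z=0) weight 2/245
  (W=1, X=0, Y=0, U=0, Z=1) weight 2/245
  (W=1, X=0, Y=0, U=0, Z=2) weight 2/245
  (W=1, X=0, Y=0, U=1, Z=0) weight 3/490
  (W=1, X=0, Y=0, U=1, Z=1) weight 3/490
  (W=1, X=0, Y=0, U=1, Z=2) weight 3/490
  (W=1, X=1, Y=1, U=0, Z=0) weight 2/441
  (W=1, X=1, Y=1, U=0, Z=1) weight 2/441
  (W=1, X=2, Y=1, U=0, Z=0) weight 4/441
  (W=1, X=3, Y=1, U=0, Z=0) weight 4/441
  … 86 more
Group by X:
  weight(X=0) = 6/35
  weight(X=1) = 2/21
  weight(X=2) = 4/21
  weight(X=3) = 4/21
Total weight = 6/35 + 2/21 + 4/21 + 4/21 = 68/105
P(X=0 | obs) = 6/35 / 68/105 = 9/34
P(X=1 | obs) = 2/21 / 68/105 = 5/34
P(X=2 | obs) = 4/21 / 68/105 = 5/17
P(X=3 | obs) = 4/21 / 68/105 = 5/17

P(X = 2 | obs) = 5/17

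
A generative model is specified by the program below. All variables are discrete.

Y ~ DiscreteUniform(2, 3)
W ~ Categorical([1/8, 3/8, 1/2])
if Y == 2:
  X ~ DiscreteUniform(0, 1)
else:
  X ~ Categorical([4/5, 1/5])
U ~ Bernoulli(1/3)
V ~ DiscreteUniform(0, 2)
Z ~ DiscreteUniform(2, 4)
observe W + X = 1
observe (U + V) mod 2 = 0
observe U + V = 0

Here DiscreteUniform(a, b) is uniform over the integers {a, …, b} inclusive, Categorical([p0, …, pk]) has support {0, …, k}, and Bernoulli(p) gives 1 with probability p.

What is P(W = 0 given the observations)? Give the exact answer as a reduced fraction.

P(W = 0 | obs) = 7/46

Enumerate traces; 12 have nonzero weight after conditioning:
  (Y=2, W=0, X=1, U=0, V=0, Z=2) weight 1/432
  (Y=2, W=0, X=1, U=0, V=0, Z=3) weight 1/432
  (Y=2, W=0, X=1, U=0, V=0, Z=4) weight 1/432
  (Y=2, W=1, X=0, U=0, V=0, Z=2) weight 1/144
  (Y=2, W=1, X=0, U=0, V=0, Z=3) weight 1/144
  (Y=2, W=1, X=0, U=0, V=0, Z=4) weight 1/144
  (Y=3, W=0, X=1, U=0, V=0, Z=2) weight 1/1080
  (Y=3, W=0, X=1, U=0, V=0, Z=3) weight 1/1080
  … 4 more
Group by W:
  weight(W=0) = 7/720
  weight(W=1) = 13/240
Total weight = 7/720 + 13/240 = 23/360
P(W=0 | obs) = 7/720 / 23/360 = 7/46
P(W=1 | obs) = 13/240 / 23/360 = 39/46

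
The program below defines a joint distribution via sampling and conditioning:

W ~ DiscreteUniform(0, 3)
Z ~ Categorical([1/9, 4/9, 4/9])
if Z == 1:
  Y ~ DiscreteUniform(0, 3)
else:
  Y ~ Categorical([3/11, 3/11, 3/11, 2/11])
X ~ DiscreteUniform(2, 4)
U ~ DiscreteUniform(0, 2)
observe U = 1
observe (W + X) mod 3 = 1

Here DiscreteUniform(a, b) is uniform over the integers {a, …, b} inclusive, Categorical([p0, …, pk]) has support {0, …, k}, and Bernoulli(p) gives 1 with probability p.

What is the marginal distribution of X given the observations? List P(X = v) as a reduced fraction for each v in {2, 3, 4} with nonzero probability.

Enumerate traces; 48 have nonzero weight after conditioning:
  (W=0, Z=0, Y=0, X=4, U=1) weight 1/1188
  (W=0, Z=0, Y=1, X=4, U=1) weight 1/1188
  (W=0, Z=0, Y=2, X=4, U=1) weight 1/1188
  (W=0, Z=0, Y=3, X=4, U=1) weight 1/1782
  (W=0, Z=1, Y=0, X=4, U=1) weight 1/324
  (W=0, Z=1, Y=1, X=4, U=1) weight 1/324
  (W=0, Z=1, Y=2, X=4, U=1) weight 1/324
  (W=0, Z=1, Y=3, X=4, U=1) weight 1/324
  (W=1, Z=0, Y=0, X=3, U=1) weight 1/1188
  (W=2, Z=0, Y=0, X=2, U=1) weight 1/1188
  … 38 more
Group by X:
  weight(X=2) = 1/36
  weight(X=3) = 1/36
  weight(X=4) = 1/18
Total weight = 1/36 + 1/36 + 1/18 = 1/9
P(X=2 | obs) = 1/36 / 1/9 = 1/4
P(X=3 | obs) = 1/36 / 1/9 = 1/4
P(X=4 | obs) = 1/18 / 1/9 = 1/2

P(X=2) = 1/4, P(X=3) = 1/4, P(X=4) = 1/2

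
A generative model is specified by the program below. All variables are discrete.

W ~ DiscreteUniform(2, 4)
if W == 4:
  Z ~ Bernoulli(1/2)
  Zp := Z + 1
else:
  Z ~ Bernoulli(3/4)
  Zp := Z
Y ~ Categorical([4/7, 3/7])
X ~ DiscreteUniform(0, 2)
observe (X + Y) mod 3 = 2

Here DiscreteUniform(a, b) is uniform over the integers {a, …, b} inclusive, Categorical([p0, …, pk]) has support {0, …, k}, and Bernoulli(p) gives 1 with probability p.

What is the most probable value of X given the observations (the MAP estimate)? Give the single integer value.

argmax_v P(X = v | obs) = 2

Enumerate traces; 12 have nonzero weight after conditioning:
  (W=2, Z=0, Y=0, X=2) weight 1/63
  (W=2, Z=0, Y=1, X=1) weight 1/84
  (W=2, Z=1, Y=0, X=2) weight 1/21
  (W=2, Z=1, Y=1, X=1) weight 1/28
  (W=3, Z=0, Y=0, X=2) weight 1/63
  (W=3, Z=0, Y=1, X=1) weight 1/84
  (W=3, Z=1, Y=0, X=2) weight 1/21
  (W=3, Z=1, Y=1, X=1) weight 1/28
  … 4 more
Group by X:
  weight(X=1) = 1/7
  weight(X=2) = 4/21
Total weight = 1/7 + 4/21 = 1/3
P(X=1 | obs) = 1/7 / 1/3 = 3/7
P(X=2 | obs) = 4/21 / 1/3 = 4/7
argmax = 2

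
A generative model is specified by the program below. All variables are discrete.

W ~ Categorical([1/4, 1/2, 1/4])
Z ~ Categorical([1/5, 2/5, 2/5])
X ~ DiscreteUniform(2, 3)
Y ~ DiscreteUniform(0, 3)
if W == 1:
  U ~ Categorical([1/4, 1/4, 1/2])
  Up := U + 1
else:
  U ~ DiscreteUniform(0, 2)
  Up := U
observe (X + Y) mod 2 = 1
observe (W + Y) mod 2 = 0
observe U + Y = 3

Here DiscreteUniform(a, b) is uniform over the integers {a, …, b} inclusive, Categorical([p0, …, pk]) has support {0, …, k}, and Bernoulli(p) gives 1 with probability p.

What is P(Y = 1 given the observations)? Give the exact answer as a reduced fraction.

Enumerate traces; 12 have nonzero weight after conditioning:
  (W=0, Z=0, X=3, Y=2, U=1) weight 1/480
  (W=0, Z=1, X=3, Y=2, U=1) weight 1/240
  (W=0, Z=2, X=3, Y=2, U=1) weight 1/240
  (W=1, Z=0, X=2, Y=1, U=2) weight 1/160
  (W=1, Z=0, X=2, Y=3, U=0) weight 1/320
  (W=1, Z=1, X=2, Y=1, U=2) weight 1/80
  (W=1, Z=1, X=2, Y=3, U=0) weight 1/160
  (W=1, Z=2, X=2, Y=1, U=2) weight 1/80
  … 4 more
Group by Y:
  weight(Y=1) = 1/32
  weight(Y=2) = 1/48
  weight(Y=3) = 1/64
Total weight = 1/32 + 1/48 + 1/64 = 13/192
P(Y=1 | obs) = 1/32 / 13/192 = 6/13
P(Y=2 | obs) = 1/48 / 13/192 = 4/13
P(Y=3 | obs) = 1/64 / 13/192 = 3/13

P(Y = 1 | obs) = 6/13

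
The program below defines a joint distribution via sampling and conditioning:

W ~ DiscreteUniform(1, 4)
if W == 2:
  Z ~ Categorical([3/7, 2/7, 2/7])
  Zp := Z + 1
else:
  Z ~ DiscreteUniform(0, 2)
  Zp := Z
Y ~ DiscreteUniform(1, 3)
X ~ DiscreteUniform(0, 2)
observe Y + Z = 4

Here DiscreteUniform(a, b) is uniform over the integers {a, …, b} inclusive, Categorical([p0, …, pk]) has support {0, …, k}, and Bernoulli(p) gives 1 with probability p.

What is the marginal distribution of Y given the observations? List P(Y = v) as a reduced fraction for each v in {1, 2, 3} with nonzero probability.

P(Y=2) = 1/2, P(Y=3) = 1/2

Enumerate traces; 24 have nonzero weight after conditioning:
  (W=1, Z=1, Y=3, X=0) weight 1/108
  (W=1, Z=1, Y=3, X=1) weight 1/108
  (W=1, Z=1, Y=3, X=2) weight 1/108
  (W=1, Z=2, Y=2, X=0) weight 1/108
  (W=1, Z=2, Y=2, X=1) weight 1/108
  (W=1, Z=2, Y=2, X=2) weight 1/108
  (W=2, Z=1, Y=3, X=0) weight 1/126
  (W=2, Z=1, Y=3, X=1) weight 1/126
  … 16 more
Group by Y:
  weight(Y=2) = 3/28
  weight(Y=3) = 3/28
Total weight = 3/28 + 3/28 = 3/14
P(Y=2 | obs) = 3/28 / 3/14 = 1/2
P(Y=3 | obs) = 3/28 / 3/14 = 1/2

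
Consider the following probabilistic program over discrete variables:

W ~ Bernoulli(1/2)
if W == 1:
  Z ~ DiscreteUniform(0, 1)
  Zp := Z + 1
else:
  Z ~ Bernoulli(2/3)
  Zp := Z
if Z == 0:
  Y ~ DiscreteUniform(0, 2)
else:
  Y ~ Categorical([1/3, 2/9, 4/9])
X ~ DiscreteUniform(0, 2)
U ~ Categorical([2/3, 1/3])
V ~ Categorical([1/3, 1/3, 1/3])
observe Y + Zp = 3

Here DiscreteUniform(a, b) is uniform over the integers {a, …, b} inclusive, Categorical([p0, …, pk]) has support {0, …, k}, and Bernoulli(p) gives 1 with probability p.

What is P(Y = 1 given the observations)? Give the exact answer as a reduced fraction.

Enumerate traces; 54 have nonzero weight after conditioning:
  (W=0, Z=1, Y=2, X=0, U=0, V=0) weight 8/729
  (W=0, Z=1, Y=2, X=0, U=0, V=1) weight 8/729
  (W=0, Z=1, Y=2, X=0, U=0, V=2) weight 8/729
  (W=0, Z=1, Y=2, X=0, U=1, V=0) weight 4/729
  (W=0, Z=1, Y=2, X=0, U=1, V=1) weight 4/729
  (W=0, Z=1, Y=2, X=0, U=1, V=2) weight 4/729
  (W=0, Z=1, Y=2, X=1, U=0, V=0) weight 8/729
  (W=0, Z=1, Y=2, X=1, U=0, V=1) weight 8/729
  (W=1, Z=1, Y=1, X=0, U=0, V=0) weight 1/243
  … 45 more
Group by Y:
  weight(Y=1) = 1/18
  weight(Y=2) = 25/108
Total weight = 1/18 + 25/108 = 31/108
P(Y=1 | obs) = 1/18 / 31/108 = 6/31
P(Y=2 | obs) = 25/108 / 31/108 = 25/31

P(Y = 1 | obs) = 6/31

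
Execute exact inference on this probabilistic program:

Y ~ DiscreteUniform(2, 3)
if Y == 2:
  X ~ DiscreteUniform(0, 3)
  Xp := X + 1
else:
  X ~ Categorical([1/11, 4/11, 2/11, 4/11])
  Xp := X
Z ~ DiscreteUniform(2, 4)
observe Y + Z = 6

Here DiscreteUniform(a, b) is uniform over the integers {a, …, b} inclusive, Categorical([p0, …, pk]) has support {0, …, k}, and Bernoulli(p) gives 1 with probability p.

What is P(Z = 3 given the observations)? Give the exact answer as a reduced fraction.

P(Z = 3 | obs) = 1/2

Enumerate traces; 8 have nonzero weight after conditioning:
  (Y=2, X=0, Z=4) weight 1/24
  (Y=2, X=1, Z=4) weight 1/24
  (Y=2, X=2, Z=4) weight 1/24
  (Y=2, X=3, Z=4) weight 1/24
  (Y=3, X=0, Z=3) weight 1/66
  (Y=3, X=1, Z=3) weight 2/33
  (Y=3, X=2, Z=3) weight 1/33
  (Y=3, X=3, Z=3) weight 2/33
Group by Z:
  weight(Z=3) = 1/6
  weight(Z=4) = 1/6
Total weight = 1/6 + 1/6 = 1/3
P(Z=3 | obs) = 1/6 / 1/3 = 1/2
P(Z=4 | obs) = 1/6 / 1/3 = 1/2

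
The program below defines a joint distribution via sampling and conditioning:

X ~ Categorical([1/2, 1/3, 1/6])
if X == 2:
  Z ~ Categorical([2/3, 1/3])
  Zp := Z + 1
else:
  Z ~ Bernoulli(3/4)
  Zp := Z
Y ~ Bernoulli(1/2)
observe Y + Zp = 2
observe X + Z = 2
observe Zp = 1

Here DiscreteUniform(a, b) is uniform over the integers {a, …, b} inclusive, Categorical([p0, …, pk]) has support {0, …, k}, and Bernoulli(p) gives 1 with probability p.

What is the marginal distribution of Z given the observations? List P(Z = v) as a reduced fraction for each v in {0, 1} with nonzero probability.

Enumerate traces; 2 have nonzero weight after conditioning:
  (X=1, Z=1, Y=1) weight 1/8
  (X=2, Z=0, Y=1) weight 1/18
Group by Z:
  weight(Z=0) = 1/18
  weight(Z=1) = 1/8
Total weight = 1/18 + 1/8 = 13/72
P(Z=0 | obs) = 1/18 / 13/72 = 4/13
P(Z=1 | obs) = 1/8 / 13/72 = 9/13

P(Z=0) = 4/13, P(Z=1) = 9/13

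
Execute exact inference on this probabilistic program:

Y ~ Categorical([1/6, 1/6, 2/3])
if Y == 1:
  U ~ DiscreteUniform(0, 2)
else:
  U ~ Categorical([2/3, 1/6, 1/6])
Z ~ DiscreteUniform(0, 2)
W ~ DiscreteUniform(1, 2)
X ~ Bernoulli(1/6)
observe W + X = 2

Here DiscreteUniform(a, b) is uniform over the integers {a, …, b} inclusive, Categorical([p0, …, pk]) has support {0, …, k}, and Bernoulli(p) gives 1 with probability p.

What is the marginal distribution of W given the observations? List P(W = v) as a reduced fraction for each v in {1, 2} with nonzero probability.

P(W=1) = 1/6, P(W=2) = 5/6

Enumerate traces; 54 have nonzero weight after conditioning:
  (Y=0, U=0, Z=0, W=1, X=1) weight 1/324
  (Y=0, U=0, Z=0, W=2, X=0) weight 5/324
  (Y=0, U=0, Z=1, W=1, X=1) weight 1/324
  (Y=0, U=0, Z=1, W=2, X=0) weight 5/324
  (Y=0, U=0, Z=2, W=1, X=1) weight 1/324
  (Y=0, U=0, Z=2, W=2, X=0) weight 5/324
  (Y=0, U=1, Z=0, W=1, X=1) weight 1/1296
  (Y=0, U=1, Z=0, W=2, X=0) weight 5/1296
  … 46 more
Group by W:
  weight(W=1) = 1/12
  weight(W=2) = 5/12
Total weight = 1/12 + 5/12 = 1/2
P(W=1 | obs) = 1/12 / 1/2 = 1/6
P(W=2 | obs) = 5/12 / 1/2 = 5/6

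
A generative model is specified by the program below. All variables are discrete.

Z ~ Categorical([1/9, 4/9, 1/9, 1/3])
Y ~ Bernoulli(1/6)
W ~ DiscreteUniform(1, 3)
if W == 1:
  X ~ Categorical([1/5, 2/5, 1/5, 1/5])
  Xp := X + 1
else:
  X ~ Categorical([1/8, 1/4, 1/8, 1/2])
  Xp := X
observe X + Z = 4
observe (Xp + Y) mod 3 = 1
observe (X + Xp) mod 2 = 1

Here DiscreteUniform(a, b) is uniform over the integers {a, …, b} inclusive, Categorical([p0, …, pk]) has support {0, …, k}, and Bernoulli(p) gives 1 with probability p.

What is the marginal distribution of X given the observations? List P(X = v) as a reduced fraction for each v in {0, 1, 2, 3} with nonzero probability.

P(X=2) = 1/21, P(X=3) = 20/21

Enumerate traces; 2 have nonzero weight after conditioning:
  (Z=1, Y=0, W=1, X=3) weight 2/81
  (Z=2, Y=1, W=1, X=2) weight 1/810
Group by X:
  weight(X=2) = 1/810
  weight(X=3) = 2/81
Total weight = 1/810 + 2/81 = 7/270
P(X=2 | obs) = 1/810 / 7/270 = 1/21
P(X=3 | obs) = 2/81 / 7/270 = 20/21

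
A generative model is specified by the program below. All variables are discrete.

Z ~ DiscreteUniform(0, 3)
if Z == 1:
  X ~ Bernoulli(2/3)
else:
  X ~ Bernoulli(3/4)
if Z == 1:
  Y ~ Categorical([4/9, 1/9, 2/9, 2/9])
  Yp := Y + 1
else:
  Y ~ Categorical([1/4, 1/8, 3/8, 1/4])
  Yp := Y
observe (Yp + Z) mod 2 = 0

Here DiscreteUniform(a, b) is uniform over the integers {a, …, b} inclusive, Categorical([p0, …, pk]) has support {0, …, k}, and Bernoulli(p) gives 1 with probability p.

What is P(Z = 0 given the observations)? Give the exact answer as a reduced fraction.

P(Z = 0 | obs) = 3/11

Enumerate traces; 16 have nonzero weight after conditioning:
  (Z=0, X=0, Y=0) weight 1/64
  (Z=0, X=0, Y=2) weight 3/128
  (Z=0, X=1, Y=0) weight 3/64
  (Z=0, X=1, Y=2) weight 9/128
  (Z=1, X=0, Y=0) weight 1/27
  (Z=1, X=0, Y=2) weight 1/54
  (Z=1, X=1, Y=0) weight 2/27
  (Z=1, X=1, Y=2) weight 1/27
  (Z=2, X=0, Y=0) weight 1/64
  (Z=3, X=0, Y=1) weight 1/128
  … 6 more
Group by Z:
  weight(Z=0) = 5/32
  weight(Z=1) = 1/6
  weight(Z=2) = 5/32
  weight(Z=3) = 3/32
Total weight = 5/32 + 1/6 + 5/32 + 3/32 = 55/96
P(Z=0 | obs) = 5/32 / 55/96 = 3/11
P(Z=1 | obs) = 1/6 / 55/96 = 16/55
P(Z=2 | obs) = 5/32 / 55/96 = 3/11
P(Z=3 | obs) = 3/32 / 55/96 = 9/55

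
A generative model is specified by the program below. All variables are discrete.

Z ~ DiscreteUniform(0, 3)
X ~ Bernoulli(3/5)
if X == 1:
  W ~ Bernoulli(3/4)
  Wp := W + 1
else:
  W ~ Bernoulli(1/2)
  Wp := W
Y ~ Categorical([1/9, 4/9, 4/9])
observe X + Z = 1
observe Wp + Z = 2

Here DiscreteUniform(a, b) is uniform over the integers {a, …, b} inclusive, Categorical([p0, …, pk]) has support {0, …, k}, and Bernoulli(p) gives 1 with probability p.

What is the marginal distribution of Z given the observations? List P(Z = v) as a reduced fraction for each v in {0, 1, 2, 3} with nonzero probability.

Enumerate traces; 6 have nonzero weight after conditioning:
  (Z=0, X=1, W=1, Y=0) weight 1/80
  (Z=0, X=1, W=1, Y=1) weight 1/20
  (Z=0, X=1, W=1, Y=2) weight 1/20
  (Z=1, X=0, W=1, Y=0) weight 1/180
  (Z=1, X=0, W=1, Y=1) weight 1/45
  (Z=1, X=0, W=1, Y=2) weight 1/45
Group by Z:
  weight(Z=0) = 9/80
  weight(Z=1) = 1/20
Total weight = 9/80 + 1/20 = 13/80
P(Z=0 | obs) = 9/80 / 13/80 = 9/13
P(Z=1 | obs) = 1/20 / 13/80 = 4/13

P(Z=0) = 9/13, P(Z=1) = 4/13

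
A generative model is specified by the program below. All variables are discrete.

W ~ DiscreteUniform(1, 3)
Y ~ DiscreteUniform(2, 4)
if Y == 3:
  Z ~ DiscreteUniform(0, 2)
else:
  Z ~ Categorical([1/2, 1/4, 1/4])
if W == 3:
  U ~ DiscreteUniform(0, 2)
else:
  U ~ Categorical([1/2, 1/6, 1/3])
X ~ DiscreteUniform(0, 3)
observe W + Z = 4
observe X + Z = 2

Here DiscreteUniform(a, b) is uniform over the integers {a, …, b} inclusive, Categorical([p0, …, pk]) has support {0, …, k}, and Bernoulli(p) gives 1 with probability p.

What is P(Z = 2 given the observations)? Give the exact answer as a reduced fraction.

P(Z = 2 | obs) = 1/2

Enumerate traces; 18 have nonzero weight after conditioning:
  (W=2, Y=2, Z=2, U=0, X=0) weight 1/288
  (W=2, Y=2, Z=2, U=1, X=0) weight 1/864
  (W=2, Y=2, Z=2, U=2, X=0) weight 1/432
  (W=2, Y=3, Z=2, U=0, X=0) weight 1/216
  (W=2, Y=3, Z=2, U=1, X=0) weight 1/648
  (W=2, Y=3, Z=2, U=2, X=0) weight 1/324
  (W=2, Y=4, Z=2, U=0, X=0) weight 1/288
  (W=2, Y=4, Z=2, U=1, X=0) weight 1/864
  (W=3, Y=2, Z=1, U=0, X=1) weight 1/432
  … 9 more
Group by Z:
  weight(Z=1) = 5/216
  weight(Z=2) = 5/216
Total weight = 5/216 + 5/216 = 5/108
P(Z=1 | obs) = 5/216 / 5/108 = 1/2
P(Z=2 | obs) = 5/216 / 5/108 = 1/2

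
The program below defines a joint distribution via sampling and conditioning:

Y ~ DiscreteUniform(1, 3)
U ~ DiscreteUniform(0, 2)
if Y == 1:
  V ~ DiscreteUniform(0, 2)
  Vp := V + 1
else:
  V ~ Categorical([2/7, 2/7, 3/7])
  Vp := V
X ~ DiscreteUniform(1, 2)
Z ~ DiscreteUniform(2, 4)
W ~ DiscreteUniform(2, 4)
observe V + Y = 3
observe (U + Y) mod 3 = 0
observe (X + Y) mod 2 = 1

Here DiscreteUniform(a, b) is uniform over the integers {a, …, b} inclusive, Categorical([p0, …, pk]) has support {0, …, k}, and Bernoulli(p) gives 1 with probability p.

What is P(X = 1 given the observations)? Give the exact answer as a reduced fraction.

P(X = 1 | obs) = 6/19

Enumerate traces; 27 have nonzero weight after conditioning:
  (Y=1, U=2, V=2, X=2, Z=2, W=2) weight 1/486
  (Y=1, U=2, V=2, X=2, Z=2, W=3) weight 1/486
  (Y=1, U=2, V=2, X=2, Z=2, W=4) weight 1/486
  (Y=1, U=2, V=2, X=2, Z=3, W=2) weight 1/486
  (Y=1, U=2, V=2, X=2, Z=3, W=3) weight 1/486
  (Y=1, U=2, V=2, X=2, Z=3, W=4) weight 1/486
  (Y=1, U=2, V=2, X=2, Z=4, W=2) weight 1/486
  (Y=1, U=2, V=2, X=2, Z=4, W=3) weight 1/486
  (Y=2, U=1, V=1, X=1, Z=2, W=2) weight 1/567
  … 18 more
Group by X:
  weight(X=1) = 1/63
  weight(X=2) = 13/378
Total weight = 1/63 + 13/378 = 19/378
P(X=1 | obs) = 1/63 / 19/378 = 6/19
P(X=2 | obs) = 13/378 / 19/378 = 13/19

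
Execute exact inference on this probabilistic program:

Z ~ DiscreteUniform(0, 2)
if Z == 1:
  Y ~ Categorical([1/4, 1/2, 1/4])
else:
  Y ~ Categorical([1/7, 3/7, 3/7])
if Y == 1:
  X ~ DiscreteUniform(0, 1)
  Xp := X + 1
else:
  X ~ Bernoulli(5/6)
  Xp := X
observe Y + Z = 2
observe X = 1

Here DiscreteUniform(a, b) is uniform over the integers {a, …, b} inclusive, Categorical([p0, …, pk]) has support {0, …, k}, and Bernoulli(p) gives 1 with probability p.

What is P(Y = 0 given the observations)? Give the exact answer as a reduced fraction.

Enumerate traces; 3 have nonzero weight after conditioning:
  (Z=0, Y=2, X=1) weight 5/42
  (Z=1, Y=1, X=1) weight 1/12
  (Z=2, Y=0, X=1) weight 5/126
Group by Y:
  weight(Y=0) = 5/126
  weight(Y=1) = 1/12
  weight(Y=2) = 5/42
Total weight = 5/126 + 1/12 + 5/42 = 61/252
P(Y=0 | obs) = 5/126 / 61/252 = 10/61
P(Y=1 | obs) = 1/12 / 61/252 = 21/61
P(Y=2 | obs) = 5/42 / 61/252 = 30/61

P(Y = 0 | obs) = 10/61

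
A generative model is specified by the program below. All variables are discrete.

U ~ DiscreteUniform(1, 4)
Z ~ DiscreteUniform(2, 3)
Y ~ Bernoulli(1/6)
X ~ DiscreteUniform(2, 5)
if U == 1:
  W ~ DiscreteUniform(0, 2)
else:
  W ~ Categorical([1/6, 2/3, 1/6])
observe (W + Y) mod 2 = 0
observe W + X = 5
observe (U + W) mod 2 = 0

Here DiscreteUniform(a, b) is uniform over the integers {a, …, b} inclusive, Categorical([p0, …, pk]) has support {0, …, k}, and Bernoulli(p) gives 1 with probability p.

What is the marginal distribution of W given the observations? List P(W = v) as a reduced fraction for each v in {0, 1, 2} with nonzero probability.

P(W=0) = 5/13, P(W=1) = 3/13, P(W=2) = 5/13

Enumerate traces; 12 have nonzero weight after conditioning:
  (U=1, Z=2, Y=1, X=4, W=1) weight 1/576
  (U=1, Z=3, Y=1, X=4, W=1) weight 1/576
  (U=2, Z=2, Y=0, X=3, W=2) weight 5/1152
  (U=2, Z=2, Y=0, X=5, W=0) weight 5/1152
  (U=2, Z=3, Y=0, X=3, W=2) weight 5/1152
  (U=2, Z=3, Y=0, X=5, W=0) weight 5/1152
  (U=3, Z=2, Y=1, X=4, W=1) weight 1/288
  (U=3, Z=3, Y=1, X=4, W=1) weight 1/288
  … 4 more
Group by W:
  weight(W=0) = 5/288
  weight(W=1) = 1/96
  weight(W=2) = 5/288
Total weight = 5/288 + 1/96 + 5/288 = 13/288
P(W=0 | obs) = 5/288 / 13/288 = 5/13
P(W=1 | obs) = 1/96 / 13/288 = 3/13
P(W=2 | obs) = 5/288 / 13/288 = 5/13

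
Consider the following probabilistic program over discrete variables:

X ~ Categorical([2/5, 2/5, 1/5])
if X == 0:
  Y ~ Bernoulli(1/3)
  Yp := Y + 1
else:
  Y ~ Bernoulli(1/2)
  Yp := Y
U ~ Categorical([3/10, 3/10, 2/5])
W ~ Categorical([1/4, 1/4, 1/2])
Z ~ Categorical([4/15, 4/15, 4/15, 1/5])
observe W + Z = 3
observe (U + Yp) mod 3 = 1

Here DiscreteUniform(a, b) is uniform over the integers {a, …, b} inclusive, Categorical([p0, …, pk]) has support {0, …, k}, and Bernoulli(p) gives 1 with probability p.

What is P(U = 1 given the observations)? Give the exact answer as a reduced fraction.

P(U = 1 | obs) = 27/94

Enumerate traces; 18 have nonzero weight after conditioning:
  (X=0, Y=0, U=0, W=0, Z=3) weight 1/250
  (X=0, Y=0, U=0, W=1, Z=2) weight 2/375
  (X=0, Y=0, U=0, W=2, Z=1) weight 4/375
  (X=0, Y=1, U=2, W=0, Z=3) weight 1/375
  (X=0, Y=1, U=2, W=1, Z=2) weight 4/1125
  (X=0, Y=1, U=2, W=2, Z=1) weight 8/1125
  (X=1, Y=0, U=1, W=0, Z=3) weight 3/1000
  (X=1, Y=0, U=1, W=1, Z=2) weight 1/250
  … 10 more
Group by U:
  weight(U=0) = 17/400
  weight(U=1) = 9/400
  weight(U=2) = 1/75
Total weight = 17/400 + 9/400 + 1/75 = 47/600
P(U=0 | obs) = 17/400 / 47/600 = 51/94
P(U=1 | obs) = 9/400 / 47/600 = 27/94
P(U=2 | obs) = 1/75 / 47/600 = 8/47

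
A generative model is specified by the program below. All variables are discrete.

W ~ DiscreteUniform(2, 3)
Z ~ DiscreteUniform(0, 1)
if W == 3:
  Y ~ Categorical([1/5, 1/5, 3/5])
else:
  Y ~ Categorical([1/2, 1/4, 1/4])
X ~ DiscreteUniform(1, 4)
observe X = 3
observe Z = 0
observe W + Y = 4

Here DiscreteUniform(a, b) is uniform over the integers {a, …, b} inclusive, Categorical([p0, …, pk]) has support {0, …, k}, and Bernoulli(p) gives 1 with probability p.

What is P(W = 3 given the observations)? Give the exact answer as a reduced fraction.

P(W = 3 | obs) = 4/9

Enumerate traces; 2 have nonzero weight after conditioning:
  (W=2, Z=0, Y=2, X=3) weight 1/64
  (W=3, Z=0, Y=1, X=3) weight 1/80
Group by W:
  weight(W=2) = 1/64
  weight(W=3) = 1/80
Total weight = 1/64 + 1/80 = 9/320
P(W=2 | obs) = 1/64 / 9/320 = 5/9
P(W=3 | obs) = 1/80 / 9/320 = 4/9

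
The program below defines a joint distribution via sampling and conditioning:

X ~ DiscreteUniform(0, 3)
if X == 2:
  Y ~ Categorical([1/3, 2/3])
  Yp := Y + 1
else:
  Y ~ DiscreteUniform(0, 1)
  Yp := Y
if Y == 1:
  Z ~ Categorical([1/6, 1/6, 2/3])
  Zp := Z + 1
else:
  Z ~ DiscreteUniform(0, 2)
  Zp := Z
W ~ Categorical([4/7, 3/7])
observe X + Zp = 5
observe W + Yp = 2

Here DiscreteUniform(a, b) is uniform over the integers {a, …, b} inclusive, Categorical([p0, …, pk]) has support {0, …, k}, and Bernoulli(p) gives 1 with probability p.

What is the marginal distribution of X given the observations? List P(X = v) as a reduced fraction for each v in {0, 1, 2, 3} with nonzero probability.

P(X=2) = 64/73, P(X=3) = 9/73

Enumerate traces; 2 have nonzero weight after conditioning:
  (X=2, Y=1, Z=2, W=0) weight 4/63
  (X=3, Y=1, Z=1, W=1) weight 1/112
Group by X:
  weight(X=2) = 4/63
  weight(X=3) = 1/112
Total weight = 4/63 + 1/112 = 73/1008
P(X=2 | obs) = 4/63 / 73/1008 = 64/73
P(X=3 | obs) = 1/112 / 73/1008 = 9/73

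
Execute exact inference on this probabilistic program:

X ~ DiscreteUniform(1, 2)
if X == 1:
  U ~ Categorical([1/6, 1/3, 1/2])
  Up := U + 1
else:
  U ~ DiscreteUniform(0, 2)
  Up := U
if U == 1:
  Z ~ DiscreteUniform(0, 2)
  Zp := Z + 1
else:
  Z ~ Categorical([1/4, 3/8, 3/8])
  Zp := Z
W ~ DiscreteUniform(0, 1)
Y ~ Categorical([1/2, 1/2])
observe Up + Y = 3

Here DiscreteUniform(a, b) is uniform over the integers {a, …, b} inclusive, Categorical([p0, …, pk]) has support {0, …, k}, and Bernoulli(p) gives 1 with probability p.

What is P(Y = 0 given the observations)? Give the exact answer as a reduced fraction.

P(Y = 0 | obs) = 3/7

Enumerate traces; 18 have nonzero weight after conditioning:
  (X=1, U=1, Z=0, W=0, Y=1) weight 1/72
  (X=1, U=1, Z=0, W=1, Y=1) weight 1/72
  (X=1, U=1, Z=1, W=0, Y=1) weight 1/72
  (X=1, U=1, Z=1, W=1, Y=1) weight 1/72
  (X=1, U=1, Z=2, W=0, Y=1) weight 1/72
  (X=1, U=1, Z=2, W=1, Y=1) weight 1/72
  (X=1, U=2, Z=0, W=0, Y=0) weight 1/64
  (X=1, U=2, Z=0, W=1, Y=0) weight 1/64
  … 10 more
Group by Y:
  weight(Y=0) = 1/8
  weight(Y=1) = 1/6
Total weight = 1/8 + 1/6 = 7/24
P(Y=0 | obs) = 1/8 / 7/24 = 3/7
P(Y=1 | obs) = 1/6 / 7/24 = 4/7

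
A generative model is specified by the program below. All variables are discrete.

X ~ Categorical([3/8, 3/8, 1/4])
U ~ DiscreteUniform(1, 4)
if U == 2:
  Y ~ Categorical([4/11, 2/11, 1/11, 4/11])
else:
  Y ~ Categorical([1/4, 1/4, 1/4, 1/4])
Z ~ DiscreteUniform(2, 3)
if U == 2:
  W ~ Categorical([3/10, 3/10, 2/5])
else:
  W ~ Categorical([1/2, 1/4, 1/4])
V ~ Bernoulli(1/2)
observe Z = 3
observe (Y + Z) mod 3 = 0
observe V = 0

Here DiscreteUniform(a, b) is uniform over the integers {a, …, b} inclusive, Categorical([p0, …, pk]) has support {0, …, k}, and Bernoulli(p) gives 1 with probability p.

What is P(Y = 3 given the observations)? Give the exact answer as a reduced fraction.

Enumerate traces; 72 have nonzero weight after conditioning:
  (X=0, U=1, Y=0, Z=3, W=0, V=0) weight 3/1024
  (X=0, U=1, Y=0, Z=3, W=1, V=0) weight 3/2048
  (X=0, U=1, Y=0, Z=3, W=2, V=0) weight 3/2048
  (X=0, U=1, Y=3, Z=3, W=0, V=0) weight 3/1024
  (X=0, U=1, Y=3, Z=3, W=1, V=0) weight 3/2048
  (X=0, U=1, Y=3, Z=3, W=2, V=0) weight 3/2048
  (X=0, U=2, Y=0, Z=3, W=0, V=0) weight 9/3520
  (X=0, U=2, Y=0, Z=3, W=1, V=0) weight 9/3520
  … 64 more
Group by Y:
  weight(Y=0) = 49/704
  weight(Y=3) = 49/704
Total weight = 49/704 + 49/704 = 49/352
P(Y=0 | obs) = 49/704 / 49/352 = 1/2
P(Y=3 | obs) = 49/704 / 49/352 = 1/2

P(Y = 3 | obs) = 1/2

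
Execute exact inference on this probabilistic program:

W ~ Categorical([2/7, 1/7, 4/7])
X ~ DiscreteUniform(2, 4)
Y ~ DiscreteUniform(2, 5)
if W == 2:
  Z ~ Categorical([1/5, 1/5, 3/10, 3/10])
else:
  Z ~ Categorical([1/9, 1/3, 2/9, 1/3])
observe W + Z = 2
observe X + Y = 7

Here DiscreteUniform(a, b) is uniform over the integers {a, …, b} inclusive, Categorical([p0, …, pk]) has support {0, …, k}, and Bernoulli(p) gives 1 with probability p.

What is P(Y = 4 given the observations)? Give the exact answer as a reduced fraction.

Enumerate traces; 9 have nonzero weight after conditioning:
  (W=0, X=2, Y=5, Z=2) weight 1/189
  (W=0, X=3, Y=4, Z=2) weight 1/189
  (W=0, X=4, Y=3, Z=2) weight 1/189
  (W=1, X=2, Y=5, Z=1) weight 1/252
  (W=1, X=3, Y=4, Z=1) weight 1/252
  (W=1, X=4, Y=3, Z=1) weight 1/252
  (W=2, X=2, Y=5, Z=0) weight 1/105
  (W=2, X=3, Y=4, Z=0) weight 1/105
  … 1 more
Group by Y:
  weight(Y=3) = 71/3780
  weight(Y=4) = 71/3780
  weight(Y=5) = 71/3780
Total weight = 71/3780 + 71/3780 + 71/3780 = 71/1260
P(Y=3 | obs) = 71/3780 / 71/1260 = 1/3
P(Y=4 | obs) = 71/3780 / 71/1260 = 1/3
P(Y=5 | obs) = 71/3780 / 71/1260 = 1/3

P(Y = 4 | obs) = 1/3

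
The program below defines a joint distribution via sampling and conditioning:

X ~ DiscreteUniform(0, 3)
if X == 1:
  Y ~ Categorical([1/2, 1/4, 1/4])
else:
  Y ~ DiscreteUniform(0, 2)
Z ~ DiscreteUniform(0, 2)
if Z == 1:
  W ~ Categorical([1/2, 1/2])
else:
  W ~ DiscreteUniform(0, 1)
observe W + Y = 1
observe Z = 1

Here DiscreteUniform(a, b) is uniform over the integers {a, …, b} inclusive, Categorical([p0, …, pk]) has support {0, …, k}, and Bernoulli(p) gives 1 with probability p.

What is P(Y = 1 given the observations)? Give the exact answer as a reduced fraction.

Enumerate traces; 8 have nonzero weight after conditioning:
  (X=0, Y=0, Z=1, W=1) weight 1/72
  (X=0, Y=1, Z=1, W=0) weight 1/72
  (X=1, Y=0, Z=1, W=1) weight 1/48
  (X=1, Y=1, Z=1, W=0) weight 1/96
  (X=2, Y=0, Z=1, W=1) weight 1/72
  (X=2, Y=1, Z=1, W=0) weight 1/72
  (X=3, Y=0, Z=1, W=1) weight 1/72
  (X=3, Y=1, Z=1, W=0) weight 1/72
Group by Y:
  weight(Y=0) = 1/16
  weight(Y=1) = 5/96
Total weight = 1/16 + 5/96 = 11/96
P(Y=0 | obs) = 1/16 / 11/96 = 6/11
P(Y=1 | obs) = 5/96 / 11/96 = 5/11

P(Y = 1 | obs) = 5/11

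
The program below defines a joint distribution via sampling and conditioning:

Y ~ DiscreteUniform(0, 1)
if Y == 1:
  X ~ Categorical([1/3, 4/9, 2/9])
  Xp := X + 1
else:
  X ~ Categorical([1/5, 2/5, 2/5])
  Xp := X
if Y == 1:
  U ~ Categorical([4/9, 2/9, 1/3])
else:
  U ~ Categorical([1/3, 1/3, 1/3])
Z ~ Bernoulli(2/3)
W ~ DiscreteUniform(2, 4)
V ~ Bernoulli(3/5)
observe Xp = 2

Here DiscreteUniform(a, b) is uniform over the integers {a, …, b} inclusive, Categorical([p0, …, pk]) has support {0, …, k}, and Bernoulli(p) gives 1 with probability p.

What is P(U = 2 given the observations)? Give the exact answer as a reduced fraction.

Enumerate traces; 72 have nonzero weight after conditioning:
  (Y=0, X=2, U=0, Z=0, W=2, V=0) weight 2/675
  (Y=0, X=2, U=0, Z=0, W=2, V=1) weight 1/225
  (Y=0, X=2, U=0, Z=0, W=3, V=0) weight 2/675
  (Y=0, X=2, U=0, Z=0, W=3, V=1) weight 1/225
  (Y=0, X=2, U=0, Z=0, W=4, V=0) weight 2/675
  (Y=0, X=2, U=0, Z=0, W=4, V=1) weight 1/225
  (Y=0, X=2, U=0, Z=1, W=2, V=0) weight 4/675
  (Y=0, X=2, U=0, Z=1, W=2, V=1) weight 2/225
  (Y=0, X=2, U=1, Z=0, W=2, V=0) weight 2/675
  (Y=0, X=2, U=2, Z=0, W=2, V=0) weight 2/675
  … 62 more
Group by U:
  weight(U=0) = 67/405
  weight(U=1) = 47/405
  weight(U=2) = 19/135
Total weight = 67/405 + 47/405 + 19/135 = 19/45
P(U=0 | obs) = 67/405 / 19/45 = 67/171
P(U=1 | obs) = 47/405 / 19/45 = 47/171
P(U=2 | obs) = 19/135 / 19/45 = 1/3

P(U = 2 | obs) = 1/3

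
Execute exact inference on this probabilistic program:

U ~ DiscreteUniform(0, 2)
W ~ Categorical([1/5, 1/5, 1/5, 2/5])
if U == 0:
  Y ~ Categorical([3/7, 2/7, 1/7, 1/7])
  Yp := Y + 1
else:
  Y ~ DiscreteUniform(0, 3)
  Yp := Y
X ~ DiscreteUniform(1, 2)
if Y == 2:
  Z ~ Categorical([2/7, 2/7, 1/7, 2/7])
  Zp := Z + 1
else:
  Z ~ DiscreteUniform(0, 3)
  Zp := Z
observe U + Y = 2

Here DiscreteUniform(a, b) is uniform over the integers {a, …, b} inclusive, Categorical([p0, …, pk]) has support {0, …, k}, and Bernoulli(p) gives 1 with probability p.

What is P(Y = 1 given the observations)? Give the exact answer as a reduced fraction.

Enumerate traces; 96 have nonzero weight after conditioning:
  (U=0, W=0, Y=2, X=1, Z=0) weight 1/735
  (U=0, W=0, Y=2, X=1, Z=1) weight 1/735
  (U=0, W=0, Y=2, X=1, Z=2) weight 1/1470
  (U=0, W=0, Y=2, X=1, Z=3) weight 1/735
  (U=0, W=0, Y=2, X=2, Z=0) weight 1/735
  (U=0, W=0, Y=2, X=2, Z=1) weight 1/735
  (U=0, W=0, Y=2, X=2, Z=2) weight 1/1470
  (U=0, W=0, Y=2, X=2, Z=3) weight 1/735
  (U=1, W=0, Y=1, X=1, Z=0) weight 1/480
  (U=2, W=0, Y=0, X=1, Z=0) weight 1/480
  … 86 more
Group by Y:
  weight(Y=0) = 1/12
  weight(Y=1) = 1/12
  weight(Y=2) = 1/21
Total weight = 1/12 + 1/12 + 1/21 = 3/14
P(Y=0 | obs) = 1/12 / 3/14 = 7/18
P(Y=1 | obs) = 1/12 / 3/14 = 7/18
P(Y=2 | obs) = 1/21 / 3/14 = 2/9

P(Y = 1 | obs) = 7/18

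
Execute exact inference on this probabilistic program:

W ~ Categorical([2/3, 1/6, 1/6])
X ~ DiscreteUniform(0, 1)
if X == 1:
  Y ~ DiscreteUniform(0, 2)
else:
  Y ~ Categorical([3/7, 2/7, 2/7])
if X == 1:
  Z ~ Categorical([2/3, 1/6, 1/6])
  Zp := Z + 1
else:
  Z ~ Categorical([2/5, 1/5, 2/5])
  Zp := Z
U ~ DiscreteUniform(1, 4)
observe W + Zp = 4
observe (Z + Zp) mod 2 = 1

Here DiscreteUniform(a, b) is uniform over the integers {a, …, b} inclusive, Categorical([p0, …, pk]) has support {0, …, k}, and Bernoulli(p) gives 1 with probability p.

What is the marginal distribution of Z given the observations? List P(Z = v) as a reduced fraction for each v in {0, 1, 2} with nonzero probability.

P(Z=1) = 1/2, P(Z=2) = 1/2

Enumerate traces; 24 have nonzero weight after conditioning:
  (W=1, X=1, Y=0, Z=2, U=1) weight 1/864
  (W=1, X=1, Y=0, Z=2, U=2) weight 1/864
  (W=1, X=1, Y=0, Z=2, U=3) weight 1/864
  (W=1, X=1, Y=0, Z=2, U=4) weight 1/864
  (W=1, X=1, Y=1, Z=2, U=1) weight 1/864
  (W=1, X=1, Y=1, Z=2, U=2) weight 1/864
  (W=1, X=1, Y=1, Z=2, U=3) weight 1/864
  (W=1, X=1, Y=1, Z=2, U=4) weight 1/864
  (W=2, X=1, Y=0, Z=1, U=1) weight 1/864
  … 15 more
Group by Z:
  weight(Z=1) = 1/72
  weight(Z=2) = 1/72
Total weight = 1/72 + 1/72 = 1/36
P(Z=1 | obs) = 1/72 / 1/36 = 1/2
P(Z=2 | obs) = 1/72 / 1/36 = 1/2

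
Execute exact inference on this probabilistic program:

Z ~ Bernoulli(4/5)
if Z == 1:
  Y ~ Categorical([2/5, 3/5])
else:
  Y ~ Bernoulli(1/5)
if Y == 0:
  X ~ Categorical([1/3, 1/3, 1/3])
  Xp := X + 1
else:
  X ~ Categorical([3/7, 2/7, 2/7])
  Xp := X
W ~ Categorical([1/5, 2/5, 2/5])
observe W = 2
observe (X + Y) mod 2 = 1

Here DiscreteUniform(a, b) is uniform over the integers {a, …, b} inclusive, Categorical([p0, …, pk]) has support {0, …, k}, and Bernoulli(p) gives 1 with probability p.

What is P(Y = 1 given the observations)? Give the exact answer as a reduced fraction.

P(Y = 1 | obs) = 65/93

Enumerate traces; 6 have nonzero weight after conditioning:
  (Z=0, Y=0, X=1, W=2) weight 8/375
  (Z=0, Y=1, X=0, W=2) weight 6/875
  (Z=0, Y=1, X=2, W=2) weight 4/875
  (Z=1, Y=0, X=1, W=2) weight 16/375
  (Z=1, Y=1, X=0, W=2) weight 72/875
  (Z=1, Y=1, X=2, W=2) weight 48/875
Group by Y:
  weight(Y=0) = 8/125
  weight(Y=1) = 26/175
Total weight = 8/125 + 26/175 = 186/875
P(Y=0 | obs) = 8/125 / 186/875 = 28/93
P(Y=1 | obs) = 26/175 / 186/875 = 65/93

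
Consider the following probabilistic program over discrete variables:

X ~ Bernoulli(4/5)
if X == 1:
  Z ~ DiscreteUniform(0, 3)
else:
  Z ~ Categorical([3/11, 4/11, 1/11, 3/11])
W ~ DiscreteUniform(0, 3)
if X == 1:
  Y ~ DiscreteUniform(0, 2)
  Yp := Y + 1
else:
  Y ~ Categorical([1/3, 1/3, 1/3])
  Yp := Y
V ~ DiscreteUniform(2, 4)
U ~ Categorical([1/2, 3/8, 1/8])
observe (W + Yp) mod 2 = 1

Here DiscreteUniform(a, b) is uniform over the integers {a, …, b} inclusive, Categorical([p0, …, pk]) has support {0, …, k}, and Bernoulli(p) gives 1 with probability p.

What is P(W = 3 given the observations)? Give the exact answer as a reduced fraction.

P(W = 3 | obs) = 1/5

Enumerate traces; 432 have nonzero weight after conditioning:
  (X=0, Z=0, W=0, Y=1, V=2, U=0) weight 1/1320
  (X=0, Z=0, W=0, Y=1, V=2, U=1) weight 1/1760
  (X=0, Z=0, W=0, Y=1, V=2, U=2) weight 1/5280
  (X=0, Z=0, W=0, Y=1, V=3, U=0) weight 1/1320
  (X=0, Z=0, W=0, Y=1, V=3, U=1) weight 1/1760
  (X=0, Z=0, W=0, Y=1, V=3, U=2) weight 1/5280
  (X=0, Z=0, W=0, Y=1, V=4, U=0) weight 1/1320
  (X=0, Z=0, W=0, Y=1, V=4, U=1) weight 1/1760
  (X=0, Z=0, W=1, Y=0, V=2, U=0) weight 1/1320
  (X=0, Z=0, W=2, Y=1, V=2, U=0) weight 1/1320
  … 422 more
Group by W:
  weight(W=0) = 3/20
  weight(W=1) = 1/10
  weight(W=2) = 3/20
  weight(W=3) = 1/10
Total weight = 3/20 + 1/10 + 3/20 + 1/10 = 1/2
P(W=0 | obs) = 3/20 / 1/2 = 3/10
P(W=1 | obs) = 1/10 / 1/2 = 1/5
P(W=2 | obs) = 3/20 / 1/2 = 3/10
P(W=3 | obs) = 1/10 / 1/2 = 1/5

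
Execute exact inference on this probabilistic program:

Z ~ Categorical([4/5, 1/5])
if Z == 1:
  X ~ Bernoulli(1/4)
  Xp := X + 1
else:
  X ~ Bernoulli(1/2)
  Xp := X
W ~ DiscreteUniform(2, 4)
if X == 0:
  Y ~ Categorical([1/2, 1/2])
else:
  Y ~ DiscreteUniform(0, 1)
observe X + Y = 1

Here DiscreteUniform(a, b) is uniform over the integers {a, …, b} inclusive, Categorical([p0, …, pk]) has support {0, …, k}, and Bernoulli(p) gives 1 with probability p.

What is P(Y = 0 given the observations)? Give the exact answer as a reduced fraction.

P(Y = 0 | obs) = 9/20

Enumerate traces; 12 have nonzero weight after conditioning:
  (Z=0, X=0, W=2, Y=1) weight 1/15
  (Z=0, X=0, W=3, Y=1) weight 1/15
  (Z=0, X=0, W=4, Y=1) weight 1/15
  (Z=0, X=1, W=2, Y=0) weight 1/15
  (Z=0, X=1, W=3, Y=0) weight 1/15
  (Z=0, X=1, W=4, Y=0) weight 1/15
  (Z=1, X=0, W=2, Y=1) weight 1/40
  (Z=1, X=0, W=3, Y=1) weight 1/40
  … 4 more
Group by Y:
  weight(Y=0) = 9/40
  weight(Y=1) = 11/40
Total weight = 9/40 + 11/40 = 1/2
P(Y=0 | obs) = 9/40 / 1/2 = 9/20
P(Y=1 | obs) = 11/40 / 1/2 = 11/20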